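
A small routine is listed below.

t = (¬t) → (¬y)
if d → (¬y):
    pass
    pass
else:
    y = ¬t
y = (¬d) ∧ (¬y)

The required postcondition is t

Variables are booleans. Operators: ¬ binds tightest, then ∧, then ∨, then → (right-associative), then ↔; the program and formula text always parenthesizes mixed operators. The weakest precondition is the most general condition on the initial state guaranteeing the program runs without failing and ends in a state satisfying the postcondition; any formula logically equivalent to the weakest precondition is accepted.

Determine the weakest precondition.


Working backward. After the program, t must hold.
Before y := (¬d) ∧ (¬y): t
Then branch requires t; else branch requires t.
Before the if: ((d → (¬y)) → t) ∧ ((¬(d → (¬y))) → t)
Before t := (¬t) → (¬y): ((d → (¬y)) → ((¬t) → (¬y))) ∧ ((¬(d → (¬y))) → ((¬t) → (¬y)))
Answer: WP = ((d → (¬y)) → ((¬t) → (¬y))) ∧ ((¬(d → (¬y))) → ((¬t) → (¬y)))


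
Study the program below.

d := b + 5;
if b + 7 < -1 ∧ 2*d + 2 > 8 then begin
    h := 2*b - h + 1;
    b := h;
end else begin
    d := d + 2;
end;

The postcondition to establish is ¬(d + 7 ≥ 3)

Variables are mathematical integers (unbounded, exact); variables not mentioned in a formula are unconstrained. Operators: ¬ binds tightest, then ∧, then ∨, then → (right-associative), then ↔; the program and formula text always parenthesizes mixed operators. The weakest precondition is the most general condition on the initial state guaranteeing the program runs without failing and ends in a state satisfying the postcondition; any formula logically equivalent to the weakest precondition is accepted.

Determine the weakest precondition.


Working backward. After the program, the postcondition ¬(d + 7 ≥ 3) must hold; in canonical form it is ¬(d ≥ -4).
Then branch requires ¬(d ≥ -4); else branch requires ¬(d ≥ -6).
Before the if: ((b < -8 ∧ 2*d > 6) → (¬(d ≥ -4))) ∧ ((¬(b < -8 ∧ 2*d > 6)) → (¬(d ≥ -6)))
Before d := b + 5: ((b < -8 ∧ 2*b > -4) → (¬(b ≥ -9))) ∧ ((¬(b < -8 ∧ 2*b > -4)) → (¬(b ≥ -11)))
Answer: WP = ((b < -8 ∧ 2*b > -4) → (¬(b ≥ -9))) ∧ ((¬(b < -8 ∧ 2*b > -4)) → (¬(b ≥ -11)))


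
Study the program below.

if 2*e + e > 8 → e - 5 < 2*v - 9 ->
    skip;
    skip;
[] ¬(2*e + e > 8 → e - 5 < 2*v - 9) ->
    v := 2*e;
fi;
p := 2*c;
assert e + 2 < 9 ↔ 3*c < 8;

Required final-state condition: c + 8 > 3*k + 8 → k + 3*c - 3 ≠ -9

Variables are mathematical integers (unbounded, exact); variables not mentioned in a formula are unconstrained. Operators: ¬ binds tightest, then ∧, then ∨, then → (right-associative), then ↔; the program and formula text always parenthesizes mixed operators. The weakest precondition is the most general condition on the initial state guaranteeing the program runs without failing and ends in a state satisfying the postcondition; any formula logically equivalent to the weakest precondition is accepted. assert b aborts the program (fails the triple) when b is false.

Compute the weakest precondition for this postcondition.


Working backward. After the program, the postcondition c + 8 > 3*k + 8 → k + 3*c - 3 ≠ -9 must hold; in canonical form it is c > 3*k → 3*c + k ≠ -6.
Before assert e + 2 < 9 ↔ 3*c < 8: (e < 7 ↔ 3*c < 8) ∧ (c > 3*k → 3*c + k ≠ -6)
Before p := 2*c: (e < 7 ↔ 3*c < 8) ∧ (c > 3*k → 3*c + k ≠ -6)
Then branch requires (e < 7 ↔ 3*c < 8) ∧ (c > 3*k → 3*c + k ≠ -6); else branch requires (e < 7 ↔ 3*c < 8) ∧ (c > 3*k → 3*c + k ≠ -6).
Before the if: ((3*e > 8 → e < 2*v - 4) → ((e < 7 ↔ 3*c < 8) ∧ (c > 3*k → 3*c + k ≠ -6))) ∧ ((¬(3*e > 8 → e < 2*v - 4)) → ((e < 7 ↔ 3*c < 8) ∧ (c > 3*k → 3*c + k ≠ -6)))
Answer: WP = ((3*e > 8 → e < 2*v - 4) → ((e < 7 ↔ 3*c < 8) ∧ (c > 3*k → 3*c + k ≠ -6))) ∧ ((¬(3*e > 8 → e < 2*v - 4)) → ((e < 7 ↔ 3*c < 8) ∧ (c > 3*k → 3*c + k ≠ -6)))


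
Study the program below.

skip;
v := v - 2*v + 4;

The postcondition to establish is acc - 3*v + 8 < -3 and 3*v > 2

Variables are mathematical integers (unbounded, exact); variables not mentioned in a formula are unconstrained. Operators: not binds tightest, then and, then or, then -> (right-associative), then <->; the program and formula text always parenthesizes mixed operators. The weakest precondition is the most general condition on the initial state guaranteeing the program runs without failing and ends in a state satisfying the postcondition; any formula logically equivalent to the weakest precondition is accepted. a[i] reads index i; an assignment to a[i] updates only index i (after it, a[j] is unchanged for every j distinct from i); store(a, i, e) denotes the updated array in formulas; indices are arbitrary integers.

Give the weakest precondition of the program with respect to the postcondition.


Working backward. After the program, the postcondition acc - 3*v + 8 < -3 and 3*v > 2 must hold; in canonical form it is acc < 3*v - 11 and 3*v > 2.
Before v := v - 2*v + 4: acc + 3*v < 1 and 3*v < 10
Before skip: acc + 3*v < 1 and 3*v < 10
Answer: WP = acc + 3*v < 1 and 3*v < 10


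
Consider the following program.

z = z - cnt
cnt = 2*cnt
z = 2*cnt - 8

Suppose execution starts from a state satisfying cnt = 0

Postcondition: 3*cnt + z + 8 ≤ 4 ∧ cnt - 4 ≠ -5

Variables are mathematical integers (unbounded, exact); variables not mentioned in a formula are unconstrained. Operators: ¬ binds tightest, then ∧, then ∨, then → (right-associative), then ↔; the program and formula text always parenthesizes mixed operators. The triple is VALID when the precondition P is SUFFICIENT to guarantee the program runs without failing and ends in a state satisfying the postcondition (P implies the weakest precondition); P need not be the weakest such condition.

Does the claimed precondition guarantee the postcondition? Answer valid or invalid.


Working backward. After the program, the postcondition 3*cnt + z + 8 ≤ 4 ∧ cnt - 4 ≠ -5 must hold; in canonical form it is 3*cnt + z ≤ -4 ∧ cnt ≠ -1.
Before z := 2*cnt - 8: 5*cnt ≤ 4 ∧ cnt ≠ -1
Before cnt := 2*cnt: 10*cnt ≤ 4 ∧ 2*cnt ≠ -1
Before z := z - cnt: 10*cnt ≤ 4 ∧ 2*cnt ≠ -1
The weakest precondition is 10*cnt ≤ 4 ∧ 2*cnt ≠ -1.
Check whether cnt = 0 implies it.
Every state satisfying the precondition satisfies the weakest precondition: the implication holds.
Answer: valid


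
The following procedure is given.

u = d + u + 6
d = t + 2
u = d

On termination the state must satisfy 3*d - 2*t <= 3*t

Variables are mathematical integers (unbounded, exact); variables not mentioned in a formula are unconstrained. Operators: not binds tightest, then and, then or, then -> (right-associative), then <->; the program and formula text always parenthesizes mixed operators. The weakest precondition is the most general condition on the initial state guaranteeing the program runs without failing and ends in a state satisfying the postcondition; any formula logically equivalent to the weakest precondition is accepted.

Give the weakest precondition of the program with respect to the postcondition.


Working backward. After the program, the postcondition 3*d - 2*t <= 3*t must hold; in canonical form it is 3*d <= 5*t.
Before u := d: 3*d <= 5*t
Before d := t + 2: 2*t >= 6
Before u := d + u + 6: 2*t >= 6
Answer: WP = 2*t >= 6


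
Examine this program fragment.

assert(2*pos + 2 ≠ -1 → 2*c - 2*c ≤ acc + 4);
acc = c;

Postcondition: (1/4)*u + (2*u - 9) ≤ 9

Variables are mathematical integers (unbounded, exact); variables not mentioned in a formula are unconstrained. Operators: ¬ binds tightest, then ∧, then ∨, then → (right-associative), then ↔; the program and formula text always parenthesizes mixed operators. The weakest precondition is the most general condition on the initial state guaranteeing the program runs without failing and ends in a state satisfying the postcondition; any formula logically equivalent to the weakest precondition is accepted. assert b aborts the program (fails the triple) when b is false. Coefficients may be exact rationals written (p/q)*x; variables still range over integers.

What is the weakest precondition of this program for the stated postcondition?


Working backward. After the program, the postcondition (1/4)*u + (2*u - 9) ≤ 9 must hold; in canonical form it is (9/4)*u ≤ 18.
Before acc := c: (9/4)*u ≤ 18
Before assert 2*pos + 2 ≠ -1 → 2*c - 2*c ≤ acc + 4: (2*pos ≠ -3 → acc ≥ -4) ∧ (9/4)*u ≤ 18
Answer: WP = (2*pos ≠ -3 → acc ≥ -4) ∧ (9/4)*u ≤ 18


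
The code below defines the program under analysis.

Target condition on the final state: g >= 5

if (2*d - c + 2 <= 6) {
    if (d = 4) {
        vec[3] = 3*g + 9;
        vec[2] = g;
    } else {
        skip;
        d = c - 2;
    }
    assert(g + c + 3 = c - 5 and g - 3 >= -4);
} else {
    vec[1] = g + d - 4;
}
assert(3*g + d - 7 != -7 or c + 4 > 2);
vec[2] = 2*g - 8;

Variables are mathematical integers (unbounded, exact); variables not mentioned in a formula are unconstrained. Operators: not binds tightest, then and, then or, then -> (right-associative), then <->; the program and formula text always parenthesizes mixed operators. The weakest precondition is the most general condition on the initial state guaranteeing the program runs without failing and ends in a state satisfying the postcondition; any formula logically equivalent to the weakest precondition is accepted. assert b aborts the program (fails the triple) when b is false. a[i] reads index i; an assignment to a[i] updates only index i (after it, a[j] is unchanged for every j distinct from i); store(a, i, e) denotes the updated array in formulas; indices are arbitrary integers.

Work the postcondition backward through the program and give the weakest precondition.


Working backward. After the program, g >= 5 must hold.
Before vec[2] := 2*g - 8: g >= 5
Before assert 3*g + d - 7 != -7 or c + 4 > 2: (d + 3*g != 0 or c > -2) and g >= 5
Then branch requires (d = 4 -> (g = -8 and g >= -1 and (d + 3*g != 0 or c > -2) and g >= 5)) and ((not (d = 4)) -> (g = -8 and g >= -1 and (c + 3*g != 2 or c > -2) and g >= 5)); else branch requires (d + 3*g != 0 or c > -2) and g >= 5.
Before the if: (2*d <= c + 4 -> ((d = 4 -> (g = -8 and g >= -1 and (d + 3*g != 0 or c > -2) and g >= 5)) and ((not (d = 4)) -> (g = -8 and g >= -1 and (c + 3*g != 2 or c > -2) and g >= 5)))) and ((not (2*d <= c + 4)) -> ((d + 3*g != 0 or c > -2) and g >= 5))
Answer: WP = (2*d <= c + 4 -> ((d = 4 -> (g = -8 and g >= -1 and (d + 3*g != 0 or c > -2) and g >= 5)) and ((not (d = 4)) -> (g = -8 and g >= -1 and (c + 3*g != 2 or c > -2) and g >= 5)))) and ((not (2*d <= c + 4)) -> ((d + 3*g != 0 or c > -2) and g >= 5))


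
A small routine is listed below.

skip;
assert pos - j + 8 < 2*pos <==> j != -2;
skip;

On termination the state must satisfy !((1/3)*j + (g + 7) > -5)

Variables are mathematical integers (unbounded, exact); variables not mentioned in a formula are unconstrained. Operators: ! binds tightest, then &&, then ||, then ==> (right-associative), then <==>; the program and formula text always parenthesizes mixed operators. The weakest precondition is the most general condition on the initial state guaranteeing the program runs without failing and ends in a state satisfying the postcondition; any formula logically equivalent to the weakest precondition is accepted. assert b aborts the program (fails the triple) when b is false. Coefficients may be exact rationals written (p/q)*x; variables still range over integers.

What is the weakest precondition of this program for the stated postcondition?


Working backward. After the program, the postcondition !((1/3)*j + (g + 7) > -5) must hold; in canonical form it is !(g + (1/3)*j > -12).
Before skip: !(g + (1/3)*j > -12)
Before assert pos - j + 8 < 2*pos <==> j != -2: (j + pos > 8 <==> j != -2) && (!(g + (1/3)*j > -12))
Before skip: (j + pos > 8 <==> j != -2) && (!(g + (1/3)*j > -12))
Answer: WP = (j + pos > 8 <==> j != -2) && (!(g + (1/3)*j > -12))


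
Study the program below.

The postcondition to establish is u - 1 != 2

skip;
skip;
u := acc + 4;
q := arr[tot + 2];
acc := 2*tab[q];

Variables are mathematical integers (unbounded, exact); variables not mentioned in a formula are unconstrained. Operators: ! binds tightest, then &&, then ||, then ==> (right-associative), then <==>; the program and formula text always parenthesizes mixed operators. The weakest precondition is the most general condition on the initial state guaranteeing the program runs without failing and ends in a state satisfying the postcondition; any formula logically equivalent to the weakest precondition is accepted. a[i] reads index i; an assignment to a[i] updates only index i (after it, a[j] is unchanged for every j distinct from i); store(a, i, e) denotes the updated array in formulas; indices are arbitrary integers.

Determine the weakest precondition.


Working backward. After the program, the postcondition u - 1 != 2 must hold; in canonical form it is u != 3.
Before acc := 2*tab[q]: u != 3
Before q := arr[tot + 2]: u != 3
Before u := acc + 4: acc != -1
Before skip: acc != -1
Before skip: acc != -1
Answer: WP = acc != -1


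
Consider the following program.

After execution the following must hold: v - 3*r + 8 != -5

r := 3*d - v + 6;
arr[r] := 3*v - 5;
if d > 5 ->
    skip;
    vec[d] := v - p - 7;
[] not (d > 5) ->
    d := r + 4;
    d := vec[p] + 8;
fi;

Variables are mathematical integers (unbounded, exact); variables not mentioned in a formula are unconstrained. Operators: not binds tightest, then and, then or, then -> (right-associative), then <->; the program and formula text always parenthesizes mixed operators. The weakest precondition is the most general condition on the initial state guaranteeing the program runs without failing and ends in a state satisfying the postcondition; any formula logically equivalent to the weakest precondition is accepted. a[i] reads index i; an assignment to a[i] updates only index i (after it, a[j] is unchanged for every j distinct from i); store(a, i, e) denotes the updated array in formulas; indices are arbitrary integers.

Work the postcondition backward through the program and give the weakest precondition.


Working backward. After the program, the postcondition v - 3*r + 8 != -5 must hold; in canonical form it is v != 3*r - 13.
Then branch requires v != 3*r - 13; else branch requires v != 3*r - 13.
Before the if: (d > 5 -> v != 3*r - 13) and ((not (d > 5)) -> v != 3*r - 13)
Before arr[r] := 3*v - 5: (d > 5 -> v != 3*r - 13) and ((not (d > 5)) -> v != 3*r - 13)
Before r := 3*d - v + 6: (d > 5 -> 4*v != 9*d + 5) and ((not (d > 5)) -> 4*v != 9*d + 5)
Answer: WP = (d > 5 -> 4*v != 9*d + 5) and ((not (d > 5)) -> 4*v != 9*d + 5)


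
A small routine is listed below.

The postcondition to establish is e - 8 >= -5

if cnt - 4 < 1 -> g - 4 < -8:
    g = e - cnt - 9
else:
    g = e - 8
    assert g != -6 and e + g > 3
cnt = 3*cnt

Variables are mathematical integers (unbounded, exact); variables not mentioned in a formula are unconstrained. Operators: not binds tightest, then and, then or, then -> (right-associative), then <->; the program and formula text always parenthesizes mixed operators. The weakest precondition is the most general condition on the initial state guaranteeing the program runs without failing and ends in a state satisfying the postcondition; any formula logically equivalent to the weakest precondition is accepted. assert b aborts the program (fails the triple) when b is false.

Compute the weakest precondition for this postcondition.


Working backward. After the program, the postcondition e - 8 >= -5 must hold; in canonical form it is e >= 3.
Before cnt := 3*cnt: e >= 3
Then branch requires e >= 3; else branch requires e != 2 and 2*e > 11 and e >= 3.
Before the if: ((cnt < 5 -> g < -4) -> e >= 3) and ((not (cnt < 5 -> g < -4)) -> (e != 2 and 2*e > 11 and e >= 3))
Answer: WP = ((cnt < 5 -> g < -4) -> e >= 3) and ((not (cnt < 5 -> g < -4)) -> (e != 2 and 2*e > 11 and e >= 3))


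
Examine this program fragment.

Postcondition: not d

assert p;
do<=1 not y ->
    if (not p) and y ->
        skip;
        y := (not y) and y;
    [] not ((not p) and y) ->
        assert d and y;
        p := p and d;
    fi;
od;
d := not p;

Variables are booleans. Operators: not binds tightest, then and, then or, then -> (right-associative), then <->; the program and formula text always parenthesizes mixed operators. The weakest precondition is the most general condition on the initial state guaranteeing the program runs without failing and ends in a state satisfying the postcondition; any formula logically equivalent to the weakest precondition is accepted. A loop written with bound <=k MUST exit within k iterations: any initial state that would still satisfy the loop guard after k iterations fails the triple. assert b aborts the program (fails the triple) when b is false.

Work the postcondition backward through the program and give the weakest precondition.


Working backward. After the program, not d must hold.
Before d := not p: p
Before the loop (bound <=1), unroll the exhaustion recursion (WP_0 = exit-now case; WP_j = one more guarded iteration, up to j = 1):
  WP_0: y and p
  WP_1: ((not y) -> ((not ((not p) and y)) and ((not ((not p) and y)) -> (d and y and p)))) and (y -> p)
So before the loop: ((not y) -> ((not ((not p) and y)) and ((not ((not p) and y)) -> (d and y and p)))) and (y -> p)
Before assert p: p and ((not y) -> ((not ((not p) and y)) and ((not ((not p) and y)) -> (d and y and p)))) and (y -> p)
Answer: WP = p and ((not y) -> ((not ((not p) and y)) and ((not ((not p) and y)) -> (d and y and p)))) and (y -> p)


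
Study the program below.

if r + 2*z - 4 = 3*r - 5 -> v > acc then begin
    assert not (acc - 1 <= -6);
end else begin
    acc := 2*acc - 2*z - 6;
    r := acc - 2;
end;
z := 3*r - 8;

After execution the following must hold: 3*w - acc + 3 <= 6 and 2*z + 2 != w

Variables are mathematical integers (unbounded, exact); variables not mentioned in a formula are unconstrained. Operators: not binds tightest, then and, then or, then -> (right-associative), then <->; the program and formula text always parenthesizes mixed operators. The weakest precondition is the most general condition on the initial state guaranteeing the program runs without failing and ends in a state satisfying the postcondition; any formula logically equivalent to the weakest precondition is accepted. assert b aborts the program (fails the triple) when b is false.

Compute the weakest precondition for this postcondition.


Working backward. After the program, the postcondition 3*w - acc + 3 <= 6 and 2*z + 2 != w must hold; in canonical form it is 3*w <= acc + 3 and 2*z != w - 2.
Before z := 3*r - 8: 3*w <= acc + 3 and 6*r != w + 14
Then branch requires (not (acc <= -5)) and 3*w <= acc + 3 and 6*r != w + 14; else branch requires 3*w + 2*z <= 2*acc - 3 and 12*acc != w + 12*z + 62.
Before the if: ((2*z = 2*r - 1 -> v > acc) -> ((not (acc <= -5)) and 3*w <= acc + 3 and 6*r != w + 14)) and ((not (2*z = 2*r - 1 -> v > acc)) -> (3*w + 2*z <= 2*acc - 3 and 12*acc != w + 12*z + 62))
Answer: WP = ((2*z = 2*r - 1 -> v > acc) -> ((not (acc <= -5)) and 3*w <= acc + 3 and 6*r != w + 14)) and ((not (2*z = 2*r - 1 -> v > acc)) -> (3*w + 2*z <= 2*acc - 3 and 12*acc != w + 12*z + 62))


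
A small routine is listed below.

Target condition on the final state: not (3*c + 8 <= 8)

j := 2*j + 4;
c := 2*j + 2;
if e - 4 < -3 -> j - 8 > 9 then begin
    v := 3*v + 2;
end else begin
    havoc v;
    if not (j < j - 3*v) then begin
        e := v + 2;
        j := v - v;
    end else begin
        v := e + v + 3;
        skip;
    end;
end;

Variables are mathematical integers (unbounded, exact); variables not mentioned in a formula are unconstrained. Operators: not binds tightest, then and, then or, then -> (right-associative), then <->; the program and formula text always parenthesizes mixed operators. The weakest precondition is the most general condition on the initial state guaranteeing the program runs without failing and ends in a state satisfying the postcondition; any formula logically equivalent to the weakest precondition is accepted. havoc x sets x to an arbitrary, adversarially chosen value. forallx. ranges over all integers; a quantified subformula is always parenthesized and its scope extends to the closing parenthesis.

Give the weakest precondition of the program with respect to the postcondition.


Working backward. After the program, the postcondition not (3*c + 8 <= 8) must hold; in canonical form it is not (3*c <= 0).
Then branch requires not (3*c <= 0); else branch requires forall v_1. (((not (3*v_1 < 0)) -> (not (3*c <= 0))) and (3*v_1 < 0 -> (not (3*c <= 0)))).
Before the if: ((e < 1 -> j > 17) -> (not (3*c <= 0))) and ((not (e < 1 -> j > 17)) -> (forall v_1. (((not (3*v_1 < 0)) -> (not (3*c <= 0))) and (3*v_1 < 0 -> (not (3*c <= 0))))))
Before c := 2*j + 2: ((e < 1 -> j > 17) -> (not (6*j <= -6))) and ((not (e < 1 -> j > 17)) -> (forall v_1. (((not (3*v_1 < 0)) -> (not (6*j <= -6))) and (3*v_1 < 0 -> (not (6*j <= -6))))))
Before j := 2*j + 4: ((e < 1 -> 2*j > 13) -> (not (12*j <= -30))) and ((not (e < 1 -> 2*j > 13)) -> (forall v_1. (((not (3*v_1 < 0)) -> (not (12*j <= -30))) and (3*v_1 < 0 -> (not (12*j <= -30))))))
Answer: WP = ((e < 1 -> 2*j > 13) -> (not (12*j <= -30))) and ((not (e < 1 -> 2*j > 13)) -> (forall v_1. (((not (3*v_1 < 0)) -> (not (12*j <= -30))) and (3*v_1 < 0 -> (not (12*j <= -30))))))


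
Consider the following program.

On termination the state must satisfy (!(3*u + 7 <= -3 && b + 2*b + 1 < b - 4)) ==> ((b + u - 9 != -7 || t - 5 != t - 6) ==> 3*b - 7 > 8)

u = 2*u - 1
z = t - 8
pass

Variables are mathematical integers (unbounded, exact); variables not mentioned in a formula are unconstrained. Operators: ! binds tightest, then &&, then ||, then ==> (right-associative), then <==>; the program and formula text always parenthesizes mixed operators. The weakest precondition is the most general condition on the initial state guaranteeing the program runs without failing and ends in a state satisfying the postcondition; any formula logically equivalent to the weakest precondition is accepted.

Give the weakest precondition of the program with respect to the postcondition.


Working backward. After the program, the postcondition (!(3*u + 7 <= -3 && b + 2*b + 1 < b - 4)) ==> ((b + u - 9 != -7 || t - 5 != t - 6) ==> 3*b - 7 > 8) must hold; in canonical form it is (!(3*u <= -10 && 2*b < -5)) ==> 3*b > 15.
Before skip: (!(3*u <= -10 && 2*b < -5)) ==> 3*b > 15
Before z := t - 8: (!(3*u <= -10 && 2*b < -5)) ==> 3*b > 15
Before u := 2*u - 1: (!(6*u <= -7 && 2*b < -5)) ==> 3*b > 15
Answer: WP = (!(6*u <= -7 && 2*b < -5)) ==> 3*b > 15


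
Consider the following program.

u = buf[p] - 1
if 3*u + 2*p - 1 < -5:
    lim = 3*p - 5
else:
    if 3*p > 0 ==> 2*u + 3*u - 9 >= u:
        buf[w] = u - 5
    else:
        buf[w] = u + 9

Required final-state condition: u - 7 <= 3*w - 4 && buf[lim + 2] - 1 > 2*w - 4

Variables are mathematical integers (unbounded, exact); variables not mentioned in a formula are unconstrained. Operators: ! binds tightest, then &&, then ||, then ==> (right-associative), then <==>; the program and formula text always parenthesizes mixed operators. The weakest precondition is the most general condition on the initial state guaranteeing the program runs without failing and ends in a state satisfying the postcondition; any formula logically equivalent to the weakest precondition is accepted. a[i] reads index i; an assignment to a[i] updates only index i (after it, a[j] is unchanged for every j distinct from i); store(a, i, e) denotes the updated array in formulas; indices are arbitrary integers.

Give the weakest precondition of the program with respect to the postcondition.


Working backward. After the program, the postcondition u - 7 <= 3*w - 4 && buf[lim + 2] - 1 > 2*w - 4 must hold; in canonical form it is u <= 3*w + 3 && buf[lim + 2] > 2*w - 3.
Then branch requires u <= 3*w + 3 && buf[3*p - 3] > 2*w - 3; else branch requires ((3*p > 0 ==> 4*u >= 9) ==> (u <= 3*w + 3 && store(buf, w, u - 5)[lim + 2] > 2*w - 3)) && ((!(3*p > 0 ==> 4*u >= 9)) ==> (u <= 3*w + 3 && store(buf, w, u + 9)[lim + 2] > 2*w - 3)).
Before the if: (2*p + 3*u < -4 ==> (u <= 3*w + 3 && buf[3*p - 3] > 2*w - 3)) && ((!(2*p + 3*u < -4)) ==> (((3*p > 0 ==> 4*u >= 9) ==> (u <= 3*w + 3 && store(buf, w, u - 5)[lim + 2] > 2*w - 3)) && ((!(3*p > 0 ==> 4*u >= 9)) ==> (u <= 3*w + 3 && store(buf, w, u + 9)[lim + 2] > 2*w - 3))))
Before u := buf[p] - 1: (3*buf[p] + 2*p < -1 ==> (buf[p] <= 3*w + 4 && buf[3*p - 3] > 2*w - 3)) && ((!(3*buf[p] + 2*p < -1)) ==> (((3*p > 0 ==> 4*buf[p] >= 13) ==> (buf[p] <= 3*w + 4 && store(buf, w, buf[p] - 6)[lim + 2] > 2*w - 3)) && ((!(3*p > 0 ==> 4*buf[p] >= 13)) ==> (buf[p] <= 3*w + 4 && store(buf, w, buf[p] + 8)[lim + 2] > 2*w - 3))))
Answer: WP = (3*buf[p] + 2*p < -1 ==> (buf[p] <= 3*w + 4 && buf[3*p - 3] > 2*w - 3)) && ((!(3*buf[p] + 2*p < -1)) ==> (((3*p > 0 ==> 4*buf[p] >= 13) ==> (buf[p] <= 3*w + 4 && store(buf, w, buf[p] - 6)[lim + 2] > 2*w - 3)) && ((!(3*p > 0 ==> 4*buf[p] >= 13)) ==> (buf[p] <= 3*w + 4 && store(buf, w, buf[p] + 8)[lim + 2] > 2*w - 3))))


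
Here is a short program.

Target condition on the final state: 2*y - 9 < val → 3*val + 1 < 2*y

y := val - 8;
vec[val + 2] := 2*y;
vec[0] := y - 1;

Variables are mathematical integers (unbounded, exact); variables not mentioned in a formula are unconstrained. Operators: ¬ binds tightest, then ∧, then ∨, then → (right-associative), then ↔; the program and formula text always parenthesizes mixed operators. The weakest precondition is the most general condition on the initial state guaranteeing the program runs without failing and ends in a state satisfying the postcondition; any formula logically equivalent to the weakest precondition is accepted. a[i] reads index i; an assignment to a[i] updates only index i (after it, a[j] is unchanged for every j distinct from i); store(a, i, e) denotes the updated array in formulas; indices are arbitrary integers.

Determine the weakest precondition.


Working backward. After the program, the postcondition 2*y - 9 < val → 3*val + 1 < 2*y must hold; in canonical form it is 2*y < val + 9 → 3*val < 2*y - 1.
Before vec[0] := y - 1: 2*y < val + 9 → 3*val < 2*y - 1
Before vec[val + 2] := 2*y: 2*y < val + 9 → 3*val < 2*y - 1
Before y := val - 8: val < 25 → val < -17
Answer: WP = val < 25 → val < -17


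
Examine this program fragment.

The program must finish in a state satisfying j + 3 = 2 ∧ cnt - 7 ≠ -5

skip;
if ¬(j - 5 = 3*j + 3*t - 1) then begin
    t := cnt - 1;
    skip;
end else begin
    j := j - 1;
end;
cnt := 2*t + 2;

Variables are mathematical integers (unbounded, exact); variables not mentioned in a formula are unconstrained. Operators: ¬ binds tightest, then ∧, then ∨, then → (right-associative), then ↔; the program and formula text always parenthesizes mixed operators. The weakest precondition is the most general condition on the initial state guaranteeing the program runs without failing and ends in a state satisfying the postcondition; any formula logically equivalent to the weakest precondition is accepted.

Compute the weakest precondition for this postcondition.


Working backward. After the program, the postcondition j + 3 = 2 ∧ cnt - 7 ≠ -5 must hold; in canonical form it is j = -1 ∧ cnt ≠ 2.
Before cnt := 2*t + 2: j = -1 ∧ 2*t ≠ 0
Then branch requires j = -1 ∧ 2*cnt ≠ 2; else branch requires j = 0 ∧ 2*t ≠ 0.
Before the if: ((¬(2*j + 3*t = -4)) → (j = -1 ∧ 2*cnt ≠ 2)) ∧ (2*j + 3*t = -4 → (j = 0 ∧ 2*t ≠ 0))
Before skip: ((¬(2*j + 3*t = -4)) → (j = -1 ∧ 2*cnt ≠ 2)) ∧ (2*j + 3*t = -4 → (j = 0 ∧ 2*t ≠ 0))
Answer: WP = ((¬(2*j + 3*t = -4)) → (j = -1 ∧ 2*cnt ≠ 2)) ∧ (2*j + 3*t = -4 → (j = 0 ∧ 2*t ≠ 0))


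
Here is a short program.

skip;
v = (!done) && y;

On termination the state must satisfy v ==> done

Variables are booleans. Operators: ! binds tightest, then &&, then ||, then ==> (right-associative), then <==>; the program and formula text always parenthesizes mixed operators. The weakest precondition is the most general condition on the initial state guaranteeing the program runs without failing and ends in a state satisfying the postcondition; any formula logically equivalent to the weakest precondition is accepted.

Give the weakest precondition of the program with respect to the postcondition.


Working backward. After the program, v ==> done must hold.
Before v := (!done) && y: ((!done) && y) ==> done
Before skip: ((!done) && y) ==> done
Answer: WP = ((!done) && y) ==> done


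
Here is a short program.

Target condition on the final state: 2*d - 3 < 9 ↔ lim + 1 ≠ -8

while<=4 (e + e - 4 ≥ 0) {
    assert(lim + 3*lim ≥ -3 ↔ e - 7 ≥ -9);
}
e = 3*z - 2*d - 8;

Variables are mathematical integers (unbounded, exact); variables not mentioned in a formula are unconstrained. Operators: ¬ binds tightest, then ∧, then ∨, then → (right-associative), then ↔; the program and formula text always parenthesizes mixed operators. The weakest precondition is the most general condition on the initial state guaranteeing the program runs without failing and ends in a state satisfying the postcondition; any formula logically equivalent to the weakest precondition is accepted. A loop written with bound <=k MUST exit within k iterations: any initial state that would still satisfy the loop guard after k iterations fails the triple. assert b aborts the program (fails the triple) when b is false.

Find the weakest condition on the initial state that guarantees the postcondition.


Working backward. After the program, the postcondition 2*d - 3 < 9 ↔ lim + 1 ≠ -8 must hold; in canonical form it is 2*d < 12 ↔ lim ≠ -9.
Before e := 3*z - 2*d - 8: 2*d < 12 ↔ lim ≠ -9
Before the loop (bound <=4), unroll the exhaustion recursion (WP_0 = exit-now case; WP_j = one more guarded iteration, up to j = 4):
  WP_0: (¬(2*e ≥ 4)) ∧ (2*d < 12 ↔ lim ≠ -9)
  WP_1: (2*e ≥ 4 → ((4*lim ≥ -3 ↔ e ≥ -2) ∧ (¬(2*e ≥ 4)) ∧ (2*d < 12 ↔ lim ≠ -9))) ∧ ((¬(2*e ≥ 4)) → (2*d < 12 ↔ lim ≠ -9))
  WP_2: (2*e ≥ 4 → ((4*lim ≥ -3 ↔ e ≥ -2) ∧ (2*e ≥ 4 → ((4*lim ≥ -3 ↔ e ≥ -2) ∧ (¬(2*e ≥ 4)) ∧ (2*d < 12 ↔ lim ≠ -9))) ∧ ((¬(2*e ≥ 4)) → (2*d < 12 ↔ lim ≠ -9)))) ∧ ((¬(2*e ≥ 4)) → (2*d < 12 ↔ lim ≠ -9))
  WP_3: (2*e ≥ 4 → ((4*lim ≥ -3 ↔ e ≥ -2) ∧ (2*e ≥ 4 → ((4*lim ≥ -3 ↔ e ≥ -2) ∧ (2*e ≥ 4 → ((4*lim ≥ -3 ↔ e ≥ -2) ∧ (¬(2*e ≥ 4)) ∧ (2*d < 12 ↔ lim ≠ -9))) ∧ ((¬(2*e ≥ 4)) → (2*d < 12 ↔ lim ≠ -9)))) ∧ ((¬(2*e ≥ 4)) → (2*d < 12 ↔ lim ≠ -9)))) ∧ ((¬(2*e ≥ 4)) → (2*d < 12 ↔ lim ≠ -9))
  WP_4: (2*e ≥ 4 → ((4*lim ≥ -3 ↔ e ≥ -2) ∧ (2*e ≥ 4 → ((4*lim ≥ -3 ↔ e ≥ -2) ∧ (2*e ≥ 4 → ((4*lim ≥ -3 ↔ e ≥ -2) ∧ (2*e ≥ 4 → ((4*lim ≥ -3 ↔ e ≥ -2) ∧ (¬(2*e ≥ 4)) ∧ (2*d < 12 ↔ lim ≠ -9))) ∧ ((¬(2*e ≥ 4)) → (2*d < 12 ↔ lim ≠ -9)))) ∧ ((¬(2*e ≥ 4)) → (2*d < 12 ↔ lim ≠ -9)))) ∧ ((¬(2*e ≥ 4)) → (2*d < 12 ↔ lim ≠ -9)))) ∧ ((¬(2*e ≥ 4)) → (2*d < 12 ↔ lim ≠ -9))
So before the loop: (2*e ≥ 4 → ((4*lim ≥ -3 ↔ e ≥ -2) ∧ (2*e ≥ 4 → ((4*lim ≥ -3 ↔ e ≥ -2) ∧ (2*e ≥ 4 → ((4*lim ≥ -3 ↔ e ≥ -2) ∧ (2*e ≥ 4 → ((4*lim ≥ -3 ↔ e ≥ -2) ∧ (¬(2*e ≥ 4)) ∧ (2*d < 12 ↔ lim ≠ -9))) ∧ ((¬(2*e ≥ 4)) → (2*d < 12 ↔ lim ≠ -9)))) ∧ ((¬(2*e ≥ 4)) → (2*d < 12 ↔ lim ≠ -9)))) ∧ ((¬(2*e ≥ 4)) → (2*d < 12 ↔ lim ≠ -9)))) ∧ ((¬(2*e ≥ 4)) → (2*d < 12 ↔ lim ≠ -9))
Answer: WP = (2*e ≥ 4 → ((4*lim ≥ -3 ↔ e ≥ -2) ∧ (2*e ≥ 4 → ((4*lim ≥ -3 ↔ e ≥ -2) ∧ (2*e ≥ 4 → ((4*lim ≥ -3 ↔ e ≥ -2) ∧ (2*e ≥ 4 → ((4*lim ≥ -3 ↔ e ≥ -2) ∧ (¬(2*e ≥ 4)) ∧ (2*d < 12 ↔ lim ≠ -9))) ∧ ((¬(2*e ≥ 4)) → (2*d < 12 ↔ lim ≠ -9)))) ∧ ((¬(2*e ≥ 4)) → (2*d < 12 ↔ lim ≠ -9)))) ∧ ((¬(2*e ≥ 4)) → (2*d < 12 ↔ lim ≠ -9)))) ∧ ((¬(2*e ≥ 4)) → (2*d < 12 ↔ lim ≠ -9))


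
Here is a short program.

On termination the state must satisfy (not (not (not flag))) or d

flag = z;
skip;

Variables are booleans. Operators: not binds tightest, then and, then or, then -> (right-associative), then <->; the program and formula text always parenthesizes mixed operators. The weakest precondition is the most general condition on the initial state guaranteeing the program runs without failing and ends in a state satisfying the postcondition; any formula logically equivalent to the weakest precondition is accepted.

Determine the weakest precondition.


Working backward. After the program, the postcondition (not (not (not flag))) or d must hold; in canonical form it is (not flag) or d.
Before skip: (not flag) or d
Before flag := z: (not z) or d
Answer: WP = (not z) or d


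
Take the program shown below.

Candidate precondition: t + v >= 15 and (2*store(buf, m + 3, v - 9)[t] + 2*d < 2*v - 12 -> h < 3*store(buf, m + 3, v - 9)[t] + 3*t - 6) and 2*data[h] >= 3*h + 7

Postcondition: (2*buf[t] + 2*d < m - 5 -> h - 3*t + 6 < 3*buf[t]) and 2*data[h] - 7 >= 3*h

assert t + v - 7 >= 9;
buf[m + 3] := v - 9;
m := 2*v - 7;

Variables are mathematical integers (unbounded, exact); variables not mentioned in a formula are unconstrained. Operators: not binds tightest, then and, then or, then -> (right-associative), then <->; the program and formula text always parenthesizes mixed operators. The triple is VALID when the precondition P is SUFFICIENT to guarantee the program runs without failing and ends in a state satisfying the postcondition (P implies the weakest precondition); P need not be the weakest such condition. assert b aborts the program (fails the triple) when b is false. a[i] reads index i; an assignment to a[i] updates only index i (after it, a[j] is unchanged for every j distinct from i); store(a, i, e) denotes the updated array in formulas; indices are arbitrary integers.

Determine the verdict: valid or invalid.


Working backward. After the program, the postcondition (2*buf[t] + 2*d < m - 5 -> h - 3*t + 6 < 3*buf[t]) and 2*data[h] - 7 >= 3*h must hold; in canonical form it is (2*buf[t] + 2*d < m - 5 -> h < 3*buf[t] + 3*t - 6) and 2*data[h] >= 3*h + 7.
Before m := 2*v - 7: (2*buf[t] + 2*d < 2*v - 12 -> h < 3*buf[t] + 3*t - 6) and 2*data[h] >= 3*h + 7
Before buf[m + 3] := v - 9: (2*store(buf, m + 3, v - 9)[t] + 2*d < 2*v - 12 -> h < 3*store(buf, m + 3, v - 9)[t] + 3*t - 6) and 2*data[h] >= 3*h + 7
Before assert t + v - 7 >= 9: t + v >= 16 and (2*store(buf, m + 3, v - 9)[t] + 2*d < 2*v - 12 -> h < 3*store(buf, m + 3, v - 9)[t] + 3*t - 6) and 2*data[h] >= 3*h + 7
The weakest precondition is t + v >= 16 and (2*store(buf, m + 3, v - 9)[t] + 2*d < 2*v - 12 -> h < 3*store(buf, m + 3, v - 9)[t] + 3*t - 6) and 2*data[h] >= 3*h + 7.
Check whether t + v >= 15 and (2*store(buf, m + 3, v - 9)[t] + 2*d < 2*v - 12 -> h < 3*store(buf, m + 3, v - 9)[t] + 3*t - 6) and 2*data[h] >= 3*h + 7 implies it.
Countermodel: at the initial state buf = {[1] = 2, [3] = 2, [15] = 0, elsewhere 2}, d = 0, data = {[1] = 5, [3] = 5, [15] = 5, elsewhere 5}, h = 1, m = 0, t = 15, v = 0, the precondition holds but the weakest precondition fails.
Answer: invalid


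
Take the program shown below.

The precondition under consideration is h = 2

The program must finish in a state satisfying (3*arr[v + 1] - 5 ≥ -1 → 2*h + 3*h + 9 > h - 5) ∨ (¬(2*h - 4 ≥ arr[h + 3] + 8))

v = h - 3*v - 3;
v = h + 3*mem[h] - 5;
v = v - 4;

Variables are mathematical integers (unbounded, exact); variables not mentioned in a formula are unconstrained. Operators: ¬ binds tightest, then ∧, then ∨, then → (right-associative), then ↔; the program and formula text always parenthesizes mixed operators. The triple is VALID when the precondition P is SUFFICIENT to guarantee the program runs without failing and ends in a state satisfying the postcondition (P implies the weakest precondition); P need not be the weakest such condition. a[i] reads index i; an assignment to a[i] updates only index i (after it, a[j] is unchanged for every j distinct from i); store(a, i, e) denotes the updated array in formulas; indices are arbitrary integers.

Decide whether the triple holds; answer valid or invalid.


Working backward. After the program, the postcondition (3*arr[v + 1] - 5 ≥ -1 → 2*h + 3*h + 9 > h - 5) ∨ (¬(2*h - 4 ≥ arr[h + 3] + 8)) must hold; in canonical form it is (3*arr[v + 1] ≥ 4 → 4*h > -14) ∨ (¬(2*h ≥ arr[h + 3] + 12)).
Before v := v - 4: (3*arr[v - 3] ≥ 4 → 4*h > -14) ∨ (¬(2*h ≥ arr[h + 3] + 12))
Before v := h + 3*mem[h] - 5: (3*arr[3*mem[h] + h - 8] ≥ 4 → 4*h > -14) ∨ (¬(2*h ≥ arr[h + 3] + 12))
Before v := h - 3*v - 3: (3*arr[3*mem[h] + h - 8] ≥ 4 → 4*h > -14) ∨ (¬(2*h ≥ arr[h + 3] + 12))
The weakest precondition is (3*arr[3*mem[h] + h - 8] ≥ 4 → 4*h > -14) ∨ (¬(2*h ≥ arr[h + 3] + 12)).
Check whether h = 2 implies it.
Every state satisfying the precondition satisfies the weakest precondition: the implication holds.
Answer: valid


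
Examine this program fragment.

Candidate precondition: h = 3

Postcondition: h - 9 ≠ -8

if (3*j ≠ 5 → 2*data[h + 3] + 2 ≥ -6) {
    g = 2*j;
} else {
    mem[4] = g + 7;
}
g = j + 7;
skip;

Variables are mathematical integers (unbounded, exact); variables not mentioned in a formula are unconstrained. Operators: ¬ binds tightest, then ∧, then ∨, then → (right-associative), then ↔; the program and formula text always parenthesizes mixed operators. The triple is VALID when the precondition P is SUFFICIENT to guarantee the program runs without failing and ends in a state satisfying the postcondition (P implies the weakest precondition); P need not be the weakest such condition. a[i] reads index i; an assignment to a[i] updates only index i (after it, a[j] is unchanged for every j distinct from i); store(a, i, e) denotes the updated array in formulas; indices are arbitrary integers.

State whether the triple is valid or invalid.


Working backward. After the program, the postcondition h - 9 ≠ -8 must hold; in canonical form it is h ≠ 1.
Before skip: h ≠ 1
Before g := j + 7: h ≠ 1
Then branch requires h ≠ 1; else branch requires h ≠ 1.
Before the if: ((3*j ≠ 5 → 2*data[h + 3] ≥ -8) → h ≠ 1) ∧ ((¬(3*j ≠ 5 → 2*data[h + 3] ≥ -8)) → h ≠ 1)
The weakest precondition is ((3*j ≠ 5 → 2*data[h + 3] ≥ -8) → h ≠ 1) ∧ ((¬(3*j ≠ 5 → 2*data[h + 3] ≥ -8)) → h ≠ 1).
Check whether h = 3 implies it.
Every state satisfying the precondition satisfies the weakest precondition: the implication holds.
Answer: valid


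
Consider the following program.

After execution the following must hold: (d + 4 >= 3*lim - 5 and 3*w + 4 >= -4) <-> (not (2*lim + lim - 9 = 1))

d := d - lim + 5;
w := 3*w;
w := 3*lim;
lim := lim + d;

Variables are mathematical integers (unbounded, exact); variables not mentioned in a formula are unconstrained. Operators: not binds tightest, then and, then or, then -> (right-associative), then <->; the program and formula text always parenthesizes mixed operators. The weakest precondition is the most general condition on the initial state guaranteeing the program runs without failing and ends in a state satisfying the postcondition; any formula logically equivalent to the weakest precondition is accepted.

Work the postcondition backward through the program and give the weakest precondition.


Working backward. After the program, the postcondition (d + 4 >= 3*lim - 5 and 3*w + 4 >= -4) <-> (not (2*lim + lim - 9 = 1)) must hold; in canonical form it is (d >= 3*lim - 9 and 3*w >= -8) <-> (not (3*lim = 10)).
Before lim := lim + d: (2*d + 3*lim <= 9 and 3*w >= -8) <-> (not (3*d + 3*lim = 10))
Before w := 3*lim: (2*d + 3*lim <= 9 and 9*lim >= -8) <-> (not (3*d + 3*lim = 10))
Before w := 3*w: (2*d + 3*lim <= 9 and 9*lim >= -8) <-> (not (3*d + 3*lim = 10))
Before d := d - lim + 5: (2*d + lim <= -1 and 9*lim >= -8) <-> (not (3*d = -5))
Answer: WP = (2*d + lim <= -1 and 9*lim >= -8) <-> (not (3*d = -5))
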